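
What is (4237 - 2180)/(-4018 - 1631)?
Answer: -2057/5649 ≈ -0.36414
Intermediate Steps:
(4237 - 2180)/(-4018 - 1631) = 2057/(-5649) = 2057*(-1/5649) = -2057/5649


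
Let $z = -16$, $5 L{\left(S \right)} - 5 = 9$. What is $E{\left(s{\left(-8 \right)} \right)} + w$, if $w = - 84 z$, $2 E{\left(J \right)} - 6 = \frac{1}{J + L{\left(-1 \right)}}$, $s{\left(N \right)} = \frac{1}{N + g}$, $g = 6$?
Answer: $\frac{30986}{23} \approx 1347.2$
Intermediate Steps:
$L{\left(S \right)} = \frac{14}{5}$ ($L{\left(S \right)} = 1 + \frac{1}{5} \cdot 9 = 1 + \frac{9}{5} = \frac{14}{5}$)
$s{\left(N \right)} = \frac{1}{6 + N}$ ($s{\left(N \right)} = \frac{1}{N + 6} = \frac{1}{6 + N}$)
$E{\left(J \right)} = 3 + \frac{1}{2 \left(\frac{14}{5} + J\right)}$ ($E{\left(J \right)} = 3 + \frac{1}{2 \left(J + \frac{14}{5}\right)} = 3 + \frac{1}{2 \left(\frac{14}{5} + J\right)}$)
$w = 1344$ ($w = \left(-84\right) \left(-16\right) = 1344$)
$E{\left(s{\left(-8 \right)} \right)} + w = \frac{89 + \frac{30}{6 - 8}}{2 \left(14 + \frac{5}{6 - 8}\right)} + 1344 = \frac{89 + \frac{30}{-2}}{2 \left(14 + \frac{5}{-2}\right)} + 1344 = \frac{89 + 30 \left(- \frac{1}{2}\right)}{2 \left(14 + 5 \left(- \frac{1}{2}\right)\right)} + 1344 = \frac{89 - 15}{2 \left(14 - \frac{5}{2}\right)} + 1344 = \frac{1}{2} \frac{1}{\frac{23}{2}} \cdot 74 + 1344 = \frac{1}{2} \cdot \frac{2}{23} \cdot 74 + 1344 = \frac{74}{23} + 1344 = \frac{30986}{23}$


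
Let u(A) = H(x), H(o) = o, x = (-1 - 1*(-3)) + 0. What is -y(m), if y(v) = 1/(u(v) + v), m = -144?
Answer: 1/142 ≈ 0.0070423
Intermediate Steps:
x = 2 (x = (-1 + 3) + 0 = 2 + 0 = 2)
u(A) = 2
y(v) = 1/(2 + v)
-y(m) = -1/(2 - 144) = -1/(-142) = -1*(-1/142) = 1/142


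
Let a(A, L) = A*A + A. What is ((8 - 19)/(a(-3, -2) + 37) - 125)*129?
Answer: -16158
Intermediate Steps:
a(A, L) = A + A² (a(A, L) = A² + A = A + A²)
((8 - 19)/(a(-3, -2) + 37) - 125)*129 = ((8 - 19)/(-3*(1 - 3) + 37) - 125)*129 = (-11/(-3*(-2) + 37) - 125)*129 = (-11/(6 + 37) - 125)*129 = (-11/43 - 125)*129 = -5386/43*129 = -16158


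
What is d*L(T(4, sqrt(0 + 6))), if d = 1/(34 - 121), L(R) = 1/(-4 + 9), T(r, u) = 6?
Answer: -1/435 ≈ -0.0022989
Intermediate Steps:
L(R) = 1/5
d = -1/87 (d = 1/(-87) = -1/87 ≈ -0.011494)
d*L(T(4, sqrt(0 + 6))) = -1/87*1/5 = -1/435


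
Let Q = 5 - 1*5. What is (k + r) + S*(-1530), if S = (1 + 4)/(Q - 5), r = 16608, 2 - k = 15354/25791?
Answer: 155944462/8597 ≈ 18139.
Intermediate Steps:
k = 12076/8597 (k = 2 - 15354/25791 = 2 - 1*5118/8597 = 2 - 5118/8597 = 12076/8597 ≈ 1.4047)
Q = 0 (Q = 5 - 5 = 0)
S = -1 (S = (1 + 4)/(0 - 5) = 5/(-5) = 5*(-1/5) = -1)
(k + r) + S*(-1530) = (12076/8597 + 16608) - 1*(-1530) = 142791052/8597 + 1530 = 155944462/8597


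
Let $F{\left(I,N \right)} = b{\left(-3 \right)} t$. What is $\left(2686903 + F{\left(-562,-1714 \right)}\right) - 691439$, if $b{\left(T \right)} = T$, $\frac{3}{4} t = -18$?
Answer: $1995536$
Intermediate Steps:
$t = -24$ ($t = \frac{4}{3} \left(-18\right) = -24$)
$F{\left(I,N \right)} = 72$ ($F{\left(I,N \right)} = \left(-3\right) \left(-24\right) = 72$)
$\left(2686903 + F{\left(-562,-1714 \right)}\right) - 691439 = \left(2686903 + 72\right) - 691439 = 2686975 - 691439 = 1995536$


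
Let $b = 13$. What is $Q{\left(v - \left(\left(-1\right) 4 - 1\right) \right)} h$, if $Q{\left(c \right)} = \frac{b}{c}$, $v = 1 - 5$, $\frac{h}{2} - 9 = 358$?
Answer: $9542$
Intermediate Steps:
$h = 734$ ($h = 18 + 2 \cdot 358 = 18 + 716 = 734$)
$v = -4$
$Q{\left(c \right)} = \frac{13}{c}$
$Q{\left(v - \left(\left(-1\right) 4 - 1\right) \right)} h = \frac{13}{-4 - \left(\left(-1\right) 4 - 1\right)} 734 = \frac{13}{-4 - \left(-4 - 1\right)} 734 = \frac{13}{-4 - -5} \cdot 734 = \frac{13}{-4 + 5} \cdot 734 = \frac{13}{1} \cdot 734 = 13 \cdot 1 \cdot 734 = 13 \cdot 734 = 9542$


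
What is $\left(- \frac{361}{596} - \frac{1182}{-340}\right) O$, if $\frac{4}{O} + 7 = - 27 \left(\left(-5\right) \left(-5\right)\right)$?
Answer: $- \frac{145433}{8637530} \approx -0.016837$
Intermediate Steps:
$O = - \frac{2}{341}$ ($O = \frac{4}{-7 - 27 \left(\left(-5\right) \left(-5\right)\right)} = \frac{4}{-7 - 675} = \frac{4}{-682} = 4 \left(- \frac{1}{682}\right) = - \frac{2}{341} \approx -0.0058651$)
$\left(- \frac{361}{596} - \frac{1182}{-340}\right) O = \left(- \frac{361}{596} - \frac{1182}{-340}\right) \left(- \frac{2}{341}\right) = \left(\left(-361\right) \frac{1}{596} - - \frac{591}{170}\right) \left(- \frac{2}{341}\right) = \left(- \frac{361}{596} + \frac{591}{170}\right) \left(- \frac{2}{341}\right) = \frac{145433}{50660} \left(- \frac{2}{341}\right) = - \frac{145433}{8637530}$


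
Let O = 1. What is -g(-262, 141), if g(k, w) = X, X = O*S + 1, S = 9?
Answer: -10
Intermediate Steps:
X = 10 (X = 1*9 + 1 = 9 + 1 = 10)
g(k, w) = 10
-g(-262, 141) = -1*10 = -10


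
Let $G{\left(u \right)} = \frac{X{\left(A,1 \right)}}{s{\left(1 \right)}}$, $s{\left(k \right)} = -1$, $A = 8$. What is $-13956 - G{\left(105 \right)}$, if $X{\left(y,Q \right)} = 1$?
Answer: $-13955$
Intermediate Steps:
$G{\left(u \right)} = -1$ ($G{\left(u \right)} = 1 \frac{1}{-1} = 1 \left(-1\right) = -1$)
$-13956 - G{\left(105 \right)} = -13956 - -1 = -13956 + 1 = -13955$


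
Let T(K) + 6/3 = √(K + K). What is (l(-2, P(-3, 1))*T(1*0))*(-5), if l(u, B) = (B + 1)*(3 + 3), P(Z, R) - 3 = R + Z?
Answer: 120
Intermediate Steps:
P(Z, R) = 3 + R + Z (P(Z, R) = 3 + (R + Z) = 3 + R + Z)
l(u, B) = 6 + 6*B (l(u, B) = (1 + B)*6 = 6 + 6*B)
T(K) = -2 + √2*√K (T(K) = -2 + √(K + K) = -2 + √(2*K) = -2 + √2*√K)
(l(-2, P(-3, 1))*T(1*0))*(-5) = ((6 + 6*(3 + 1 - 3))*(-2 + √2*√(1*0)))*(-5) = ((6 + 6*1)*(-2 + √2*√0))*(-5) = ((6 + 6)*(-2 + √2*0))*(-5) = (12*(-2 + 0))*(-5) = (12*(-2))*(-5) = -24*(-5) = 120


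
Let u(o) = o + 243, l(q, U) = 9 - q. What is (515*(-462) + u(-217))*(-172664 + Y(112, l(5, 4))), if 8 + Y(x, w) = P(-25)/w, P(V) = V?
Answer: 41080846388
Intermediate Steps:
Y(x, w) = -8 - 25/w
u(o) = 243 + o
(515*(-462) + u(-217))*(-172664 + Y(112, l(5, 4))) = (515*(-462) + (243 - 217))*(-172664 + (-8 - 25/(9 - 1*5))) = (-237930 + 26)*(-172664 + (-8 - 25/(9 - 5))) = -237904*(-172664 + (-8 - 25/4)) = -237904*(-172664 - 57/4) = -237904*(-690713/4) = 41080846388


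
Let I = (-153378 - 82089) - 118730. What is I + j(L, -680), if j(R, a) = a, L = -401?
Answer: -354877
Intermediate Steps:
I = -354197 (I = -235467 - 118730 = -354197)
I + j(L, -680) = -354197 - 680 = -354877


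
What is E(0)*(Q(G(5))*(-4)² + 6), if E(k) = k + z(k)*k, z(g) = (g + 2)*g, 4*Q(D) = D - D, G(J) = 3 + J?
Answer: 0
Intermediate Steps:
Q(D) = 0 (Q(D) = (D - D)/4 = (¼)*0 = 0)
z(g) = g*(2 + g) (z(g) = (2 + g)*g = g*(2 + g))
E(k) = k + k²*(2 + k) (E(k) = k + (k*(2 + k))*k = k + k²*(2 + k))
E(0)*(Q(G(5))*(-4)² + 6) = (0*(1 + 0*(2 + 0)))*(0*(-4)² + 6) = (0*(1 + 0*2))*(0*16 + 6) = (0*(1 + 0))*(0 + 6) = (0*1)*6 = 0*6 = 0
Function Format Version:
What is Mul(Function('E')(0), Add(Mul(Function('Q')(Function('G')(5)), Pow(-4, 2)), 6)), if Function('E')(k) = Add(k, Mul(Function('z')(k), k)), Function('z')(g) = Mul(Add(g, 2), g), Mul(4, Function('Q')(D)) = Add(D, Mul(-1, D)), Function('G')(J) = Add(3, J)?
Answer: 0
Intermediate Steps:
Function('Q')(D) = 0 (Function('Q')(D) = Mul(Rational(1, 4), Add(D, Mul(-1, D))) = Mul(Rational(1, 4), 0) = 0)
Function('z')(g) = Mul(g, Add(2, g)) (Function('z')(g) = Mul(Add(2, g), g) = Mul(g, Add(2, g)))
Function('E')(k) = Add(k, Mul(Pow(k, 2), Add(2, k))) (Function('E')(k) = Add(k, Mul(Mul(k, Add(2, k)), k)) = Add(k, Mul(Pow(k, 2), Add(2, k))))
Mul(Function('E')(0), Add(Mul(Function('Q')(Function('G')(5)), Pow(-4, 2)), 6)) = Mul(Mul(0, Add(1, Mul(0, Add(2, 0)))), Add(Mul(0, Pow(-4, 2)), 6)) = Mul(Mul(0, Add(1, Mul(0, 2))), Add(Mul(0, 16), 6)) = Mul(Mul(0, Add(1, 0)), Add(0, 6)) = Mul(Mul(0, 1), 6) = Mul(0, 6) = 0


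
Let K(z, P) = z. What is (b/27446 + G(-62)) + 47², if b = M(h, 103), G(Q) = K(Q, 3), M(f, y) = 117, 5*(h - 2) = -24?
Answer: 58926679/27446 ≈ 2147.0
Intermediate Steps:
h = -14/5 (h = 2 + (⅕)*(-24) = 2 - 24/5 = -14/5 ≈ -2.8000)
G(Q) = Q
b = 117
(b/27446 + G(-62)) + 47² = (117/27446 - 62) + 47² = (117*(1/27446) - 62) + 2209 = (117/27446 - 62) + 2209 = -1701535/27446 + 2209 = 58926679/27446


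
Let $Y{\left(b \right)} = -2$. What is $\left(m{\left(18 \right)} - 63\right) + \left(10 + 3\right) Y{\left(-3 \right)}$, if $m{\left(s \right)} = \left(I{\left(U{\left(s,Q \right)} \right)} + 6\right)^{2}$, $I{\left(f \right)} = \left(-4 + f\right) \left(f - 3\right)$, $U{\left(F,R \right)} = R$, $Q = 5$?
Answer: $-25$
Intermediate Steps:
$I{\left(f \right)} = \left(-4 + f\right) \left(-3 + f\right)$
$m{\left(s \right)} = 64$ ($m{\left(s \right)} = \left(\left(12 + 5^{2} - 35\right) + 6\right)^{2} = \left(\left(12 + 25 - 35\right) + 6\right)^{2} = \left(2 + 6\right)^{2} = 8^{2} = 64$)
$\left(m{\left(18 \right)} - 63\right) + \left(10 + 3\right) Y{\left(-3 \right)} = \left(64 - 63\right) + \left(10 + 3\right) \left(-2\right) = 1 + 13 \left(-2\right) = 1 - 26 = -25$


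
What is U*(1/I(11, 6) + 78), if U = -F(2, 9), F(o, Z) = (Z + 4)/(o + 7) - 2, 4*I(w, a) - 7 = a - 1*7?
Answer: 1180/27 ≈ 43.704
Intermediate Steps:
I(w, a) = a/4 (I(w, a) = 7/4 + (a - 1*7)/4 = 7/4 + (a - 7)/4 = 7/4 + (-7 + a)/4 = 7/4 + (-7/4 + a/4) = a/4)
F(o, Z) = -2 + (4 + Z)/(7 + o) (F(o, Z) = (4 + Z)/(7 + o) - 2 = -2 + (4 + Z)/(7 + o))
U = 5/9 (U = -(-10 + 9 - 2*2)/(7 + 2) = -(-10 + 9 - 4)/9 = -(-5)/9 = -1*(-5/9) = 5/9 ≈ 0.55556)
U*(1/I(11, 6) + 78) = 5*(1/((1/4)*6) + 78)/9 = 5*(1/(3/2) + 78)/9 = 5*(2/3 + 78)/9 = (5/9)*(236/3) = 1180/27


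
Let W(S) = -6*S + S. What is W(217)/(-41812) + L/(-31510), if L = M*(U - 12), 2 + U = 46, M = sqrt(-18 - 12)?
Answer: 1085/41812 - 16*I*sqrt(30)/15755 ≈ 0.025949 - 0.0055624*I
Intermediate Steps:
W(S) = -5*S
M = I*sqrt(30) (M = sqrt(-30) = I*sqrt(30) ≈ 5.4772*I)
U = 44 (U = -2 + 46 = 44)
L = 32*I*sqrt(30) (L = (I*sqrt(30))*(44 - 12) = (I*sqrt(30))*32 = 32*I*sqrt(30) ≈ 175.27*I)
W(217)/(-41812) + L/(-31510) = -5*217/(-41812) + (32*I*sqrt(30))/(-31510) = -1085*(-1/41812) + (32*I*sqrt(30))*(-1/31510) = 1085/41812 - 16*I*sqrt(30)/15755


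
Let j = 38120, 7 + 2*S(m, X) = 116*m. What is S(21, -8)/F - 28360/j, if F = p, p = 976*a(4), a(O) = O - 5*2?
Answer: -10618645/11161536 ≈ -0.95136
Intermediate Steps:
a(O) = -10 + O (a(O) = O - 10 = -10 + O)
S(m, X) = -7/2 + 58*m (S(m, X) = -7/2 + (116*m)/2 = -7/2 + 58*m)
p = -5856 (p = 976*(-10 + 4) = 976*(-6) = -5856)
F = -5856
S(21, -8)/F - 28360/j = (-7/2 + 58*21)/(-5856) - 28360/38120 = (-7/2 + 1218)*(-1/5856) - 28360*1/38120 = (2429/2)*(-1/5856) - 709/953 = -2429/11712 - 709/953 = -10618645/11161536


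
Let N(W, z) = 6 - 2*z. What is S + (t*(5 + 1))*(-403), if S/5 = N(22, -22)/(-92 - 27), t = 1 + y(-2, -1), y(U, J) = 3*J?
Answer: 575234/119 ≈ 4833.9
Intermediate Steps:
t = -2 (t = 1 + 3*(-1) = 1 - 3 = -2)
S = -250/119 (S = 5*((6 - 2*(-22))/(-92 - 27)) = 5*((6 + 44)/(-119)) = 5*(50*(-1/119)) = 5*(-50/119) = -250/119 ≈ -2.1008)
S + (t*(5 + 1))*(-403) = -250/119 - 2*(5 + 1)*(-403) = -250/119 - 2*6*(-403) = -250/119 - 12*(-403) = -250/119 + 4836 = 575234/119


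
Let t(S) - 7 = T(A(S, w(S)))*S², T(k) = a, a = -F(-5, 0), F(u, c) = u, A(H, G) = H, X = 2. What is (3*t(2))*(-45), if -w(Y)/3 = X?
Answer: -3645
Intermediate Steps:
w(Y) = -6 (w(Y) = -3*2 = -6)
a = 5 (a = -1*(-5) = 5)
T(k) = 5
t(S) = 7 + 5*S²
(3*t(2))*(-45) = (3*(7 + 5*2²))*(-45) = (3*(7 + 5*4))*(-45) = (3*(7 + 20))*(-45) = (3*27)*(-45) = 81*(-45) = -3645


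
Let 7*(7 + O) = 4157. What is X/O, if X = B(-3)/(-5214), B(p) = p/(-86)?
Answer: -7/614014544 ≈ -1.1400e-8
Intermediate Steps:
B(p) = -p/86 (B(p) = p*(-1/86) = -p/86)
O = 4108/7 (O = -7 + (⅐)*4157 = -7 + 4157/7 = 4108/7 ≈ 586.86)
X = -1/149468 (X = -1/86*(-3)/(-5214) = (3/86)*(-1/5214) = -1/149468 ≈ -6.6904e-6)
X/O = -1/(149468*4108/7) = -1/149468*7/4108 = -7/614014544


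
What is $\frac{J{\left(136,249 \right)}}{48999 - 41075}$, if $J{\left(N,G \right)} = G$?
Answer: $\frac{249}{7924} \approx 0.031424$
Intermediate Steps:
$\frac{J{\left(136,249 \right)}}{48999 - 41075} = \frac{249}{48999 - 41075} = \frac{249}{7924}$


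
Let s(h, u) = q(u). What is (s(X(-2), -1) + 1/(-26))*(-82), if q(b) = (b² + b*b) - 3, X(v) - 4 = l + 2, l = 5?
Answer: 1107/13 ≈ 85.154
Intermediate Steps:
X(v) = 11 (X(v) = 4 + (5 + 2) = 4 + 7 = 11)
q(b) = -3 + 2*b² (q(b) = (b² + b²) - 3 = 2*b² - 3 = -3 + 2*b²)
s(h, u) = -3 + 2*u²
(s(X(-2), -1) + 1/(-26))*(-82) = ((-3 + 2*(-1)²) + 1/(-26))*(-82) = ((-3 + 2*1) - 1/26)*(-82) = ((-3 + 2) - 1/26)*(-82) = (-1 - 1/26)*(-82) = -27/26*(-82) = 1107/13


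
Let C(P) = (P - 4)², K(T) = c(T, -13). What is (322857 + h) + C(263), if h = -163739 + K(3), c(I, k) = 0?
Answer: 226199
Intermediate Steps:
K(T) = 0
h = -163739 (h = -163739 + 0 = -163739)
C(P) = (-4 + P)²
(322857 + h) + C(263) = (322857 - 163739) + (-4 + 263)² = 159118 + 259² = 159118 + 67081 = 226199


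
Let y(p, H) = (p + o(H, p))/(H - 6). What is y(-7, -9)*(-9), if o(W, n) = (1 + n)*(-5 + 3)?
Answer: 3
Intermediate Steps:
o(W, n) = -2 - 2*n (o(W, n) = (1 + n)*(-2) = -2 - 2*n)
y(p, H) = (-2 - p)/(-6 + H) (y(p, H) = (p + (-2 - 2*p))/(H - 6) = (-2 - p)/(-6 + H))
y(-7, -9)*(-9) = ((-2 - 1*(-7))/(-6 - 9))*(-9) = ((-2 + 7)/(-15))*(-9) = -1/15*5*(-9) = -1/3*(-9) = 3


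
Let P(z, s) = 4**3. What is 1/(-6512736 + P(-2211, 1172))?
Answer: -1/6512672 ≈ -1.5355e-7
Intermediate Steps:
P(z, s) = 64
1/(-6512736 + P(-2211, 1172)) = 1/(-6512736 + 64) = 1/(-6512672) = -1/6512672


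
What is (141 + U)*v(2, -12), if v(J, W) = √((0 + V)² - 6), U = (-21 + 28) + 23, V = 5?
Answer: 171*√19 ≈ 745.37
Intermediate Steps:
U = 30 (U = 7 + 23 = 30)
v(J, W) = √19 (v(J, W) = √((0 + 5)² - 6) = √(5² - 6) = √(25 - 6) = √19)
(141 + U)*v(2, -12) = (141 + 30)*√19 = 171*√19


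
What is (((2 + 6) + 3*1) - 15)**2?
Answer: 16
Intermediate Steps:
(((2 + 6) + 3*1) - 15)**2 = ((8 + 3) - 15)**2 = (11 - 15)**2 = (-4)**2 = 16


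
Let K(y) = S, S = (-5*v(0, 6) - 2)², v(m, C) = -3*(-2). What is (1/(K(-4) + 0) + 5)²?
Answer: 26224641/1048576 ≈ 25.010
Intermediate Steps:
v(m, C) = 6
S = 1024 (S = (-5*6 - 2)² = (-30 - 2)² = (-32)² = 1024)
K(y) = 1024
(1/(K(-4) + 0) + 5)² = (1/(1024 + 0) + 5)² = (1/1024 + 5)² = (5121/1024)² = 26224641/1048576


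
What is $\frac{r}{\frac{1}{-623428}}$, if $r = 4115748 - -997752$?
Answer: $-3187899078000$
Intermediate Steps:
$r = 5113500$ ($r = 4115748 + 997752 = 5113500$)
$\frac{r}{\frac{1}{-623428}} = \frac{5113500}{\frac{1}{-623428}} = \frac{5113500}{- \frac{1}{623428}} = 5113500 \left(-623428\right) = -3187899078000$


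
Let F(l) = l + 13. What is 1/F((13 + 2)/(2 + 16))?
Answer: 6/83 ≈ 0.072289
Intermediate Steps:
F(l) = 13 + l
1/F((13 + 2)/(2 + 16)) = 1/(13 + (13 + 2)/(2 + 16)) = 1/(13 + 15/18) = 1/(13 + 15*(1/18)) = 1/(13 + ⅚) = 1/(83/6) = 6/83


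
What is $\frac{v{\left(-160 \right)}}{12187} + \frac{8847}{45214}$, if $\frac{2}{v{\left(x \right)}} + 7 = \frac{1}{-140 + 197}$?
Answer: $\frac{21453282213}{109653580582} \approx 0.19565$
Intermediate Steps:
$v{\left(x \right)} = - \frac{57}{199}$ ($v{\left(x \right)} = \frac{2}{-7 + \frac{1}{-140 + 197}} = \frac{2}{-7 + \frac{1}{57}} = \frac{2}{- \frac{398}{57}} = 2 \left(- \frac{57}{398}\right) = - \frac{57}{199}$)
$\frac{v{\left(-160 \right)}}{12187} + \frac{8847}{45214} = - \frac{57}{199 \cdot 12187} + \frac{8847}{45214} = \left(- \frac{57}{199}\right) \frac{1}{12187} + 8847 \cdot \frac{1}{45214} = - \frac{57}{2425213} + \frac{8847}{45214} = \frac{21453282213}{109653580582}$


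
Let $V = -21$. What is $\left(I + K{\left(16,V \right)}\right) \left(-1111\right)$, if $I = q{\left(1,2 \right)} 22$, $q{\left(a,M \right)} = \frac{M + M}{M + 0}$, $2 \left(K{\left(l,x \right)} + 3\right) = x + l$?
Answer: $- \frac{85547}{2} \approx -42774.0$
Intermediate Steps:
$K{\left(l,x \right)} = -3 + \frac{l}{2} + \frac{x}{2}$ ($K{\left(l,x \right)} = -3 + \frac{x + l}{2} = -3 + \frac{l + x}{2} = -3 + \left(\frac{l}{2} + \frac{x}{2}\right) = -3 + \frac{l}{2} + \frac{x}{2}$)
$q{\left(a,M \right)} = 2$ ($q{\left(a,M \right)} = \frac{2 M}{M} = 2$)
$I = 44$ ($I = 2 \cdot 22 = 44$)
$\left(I + K{\left(16,V \right)}\right) \left(-1111\right) = \left(44 + \left(-3 + \frac{1}{2} \cdot 16 + \frac{1}{2} \left(-21\right)\right)\right) \left(-1111\right) = \left(44 - \frac{11}{2}\right) \left(-1111\right) = \frac{77}{2} \left(-1111\right) = - \frac{85547}{2}$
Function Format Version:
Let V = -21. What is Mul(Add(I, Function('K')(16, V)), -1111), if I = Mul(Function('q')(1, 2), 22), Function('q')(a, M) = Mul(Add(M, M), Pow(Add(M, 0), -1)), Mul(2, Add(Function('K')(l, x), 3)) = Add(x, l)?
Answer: Rational(-85547, 2) ≈ -42774.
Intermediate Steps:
Function('K')(l, x) = Add(-3, Mul(Rational(1, 2), l), Mul(Rational(1, 2), x)) (Function('K')(l, x) = Add(-3, Mul(Rational(1, 2), Add(x, l))) = Add(-3, Mul(Rational(1, 2), Add(l, x))) = Add(-3, Add(Mul(Rational(1, 2), l), Mul(Rational(1, 2), x))) = Add(-3, Mul(Rational(1, 2), l), Mul(Rational(1, 2), x)))
Function('q')(a, M) = 2 (Function('q')(a, M) = Mul(Mul(2, M), Pow(M, -1)) = 2)
I = 44 (I = Mul(2, 22) = 44)
Mul(Add(I, Function('K')(16, V)), -1111) = Mul(Add(44, Add(-3, Mul(Rational(1, 2), 16), Mul(Rational(1, 2), -21))), -1111) = Mul(Add(44, Add(-3, 8, Rational(-21, 2))), -1111) = Mul(Add(44, Rational(-11, 2)), -1111) = Mul(Rational(77, 2), -1111) = Rational(-85547, 2)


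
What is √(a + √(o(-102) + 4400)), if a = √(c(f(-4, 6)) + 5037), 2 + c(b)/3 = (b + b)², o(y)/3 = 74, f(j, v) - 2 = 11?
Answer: √(√4622 + √7059) ≈ 12.329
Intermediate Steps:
f(j, v) = 13 (f(j, v) = 2 + 11 = 13)
o(y) = 222 (o(y) = 3*74 = 222)
c(b) = -6 + 12*b² (c(b) = -6 + 3*(b + b)² = -6 + 3*(2*b)² = -6 + 3*(4*b²) = -6 + 12*b²)
a = √7059 (a = √((-6 + 12*13²) + 5037) = √((-6 + 12*169) + 5037) = √((-6 + 2028) + 5037) = √(2022 + 5037) = √7059 ≈ 84.018)
√(a + √(o(-102) + 4400)) = √(√7059 + √(222 + 4400)) = √(√7059 + √4622) = √(√4622 + √7059)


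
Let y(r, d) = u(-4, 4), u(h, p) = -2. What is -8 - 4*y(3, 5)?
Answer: 0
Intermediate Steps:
y(r, d) = -2
-8 - 4*y(3, 5) = -8 - 4*(-2) = -8 + 8 = 0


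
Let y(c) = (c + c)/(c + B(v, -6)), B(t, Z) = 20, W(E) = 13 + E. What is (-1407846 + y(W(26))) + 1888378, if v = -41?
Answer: 28351466/59 ≈ 4.8053e+5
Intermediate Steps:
y(c) = 2*c/(20 + c) (y(c) = (c + c)/(c + 20) = (2*c)/(20 + c) = 2*c/(20 + c))
(-1407846 + y(W(26))) + 1888378 = (-1407846 + 2*(13 + 26)/(20 + (13 + 26))) + 1888378 = (-1407846 + 2*39/(20 + 39)) + 1888378 = (-1407846 + 2*39/59) + 1888378 = (-1407846 + 2*39*(1/59)) + 1888378 = (-1407846 + 78/59) + 1888378 = -83062836/59 + 1888378 = 28351466/59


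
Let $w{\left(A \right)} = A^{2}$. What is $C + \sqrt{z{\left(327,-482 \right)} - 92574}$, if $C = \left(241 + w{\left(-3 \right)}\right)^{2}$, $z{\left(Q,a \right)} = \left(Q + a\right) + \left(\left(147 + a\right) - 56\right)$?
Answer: $62500 + 8 i \sqrt{1455} \approx 62500.0 + 305.16 i$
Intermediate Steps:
$z{\left(Q,a \right)} = 91 + Q + 2 a$ ($z{\left(Q,a \right)} = \left(Q + a\right) + \left(91 + a\right) = 91 + Q + 2 a$)
$C = 62500$ ($C = \left(241 + \left(-3\right)^{2}\right)^{2} = \left(241 + 9\right)^{2} = 250^{2} = 62500$)
$C + \sqrt{z{\left(327,-482 \right)} - 92574} = 62500 + \sqrt{\left(91 + 327 + 2 \left(-482\right)\right) - 92574} = 62500 + \sqrt{\left(91 + 327 - 964\right) - 92574} = 62500 + \sqrt{-546 - 92574} = 62500 + \sqrt{-93120} = 62500 + 8 i \sqrt{1455}$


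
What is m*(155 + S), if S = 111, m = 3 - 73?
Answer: -18620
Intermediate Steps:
m = -70
m*(155 + S) = -70*(155 + 111) = -70*266 = -18620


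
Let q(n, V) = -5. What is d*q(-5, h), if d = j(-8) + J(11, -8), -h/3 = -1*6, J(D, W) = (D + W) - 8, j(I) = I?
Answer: 65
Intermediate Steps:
J(D, W) = -8 + D + W
h = 18 (h = -(-3)*6 = -3*(-6) = 18)
d = -13 (d = -8 + (-8 + 11 - 8) = -8 - 5 = -13)
d*q(-5, h) = -13*(-5) = 65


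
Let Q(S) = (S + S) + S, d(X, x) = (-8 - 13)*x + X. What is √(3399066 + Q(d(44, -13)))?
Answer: √3400017 ≈ 1843.9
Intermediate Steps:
d(X, x) = X - 21*x (d(X, x) = -21*x + X = X - 21*x)
Q(S) = 3*S (Q(S) = 2*S + S = 3*S)
√(3399066 + Q(d(44, -13))) = √(3399066 + 3*(44 - 21*(-13))) = √(3399066 + 3*(44 + 273)) = √(3399066 + 3*317) = √(3399066 + 951) = √3400017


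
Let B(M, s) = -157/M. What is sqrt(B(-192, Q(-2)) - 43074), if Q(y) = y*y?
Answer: I*sqrt(24810153)/24 ≈ 207.54*I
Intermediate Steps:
Q(y) = y**2
sqrt(B(-192, Q(-2)) - 43074) = sqrt(-157/(-192) - 43074) = sqrt(-157*(-1/192) - 43074) = sqrt(157/192 - 43074) = sqrt(-8270051/192) = I*sqrt(24810153)/24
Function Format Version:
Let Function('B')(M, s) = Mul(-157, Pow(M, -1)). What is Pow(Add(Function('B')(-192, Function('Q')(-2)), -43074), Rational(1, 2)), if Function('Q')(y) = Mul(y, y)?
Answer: Mul(Rational(1, 24), I, Pow(24810153, Rational(1, 2))) ≈ Mul(207.54, I)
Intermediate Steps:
Function('Q')(y) = Pow(y, 2)
Pow(Add(Function('B')(-192, Function('Q')(-2)), -43074), Rational(1, 2)) = Pow(Add(Mul(-157, Pow(-192, -1)), -43074), Rational(1, 2)) = Pow(Add(Mul(-157, Rational(-1, 192)), -43074), Rational(1, 2)) = Pow(Add(Rational(157, 192), -43074), Rational(1, 2)) = Pow(Rational(-8270051, 192), Rational(1, 2)) = Mul(Rational(1, 24), I, Pow(24810153, Rational(1, 2)))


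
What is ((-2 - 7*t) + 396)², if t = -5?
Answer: 184041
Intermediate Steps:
((-2 - 7*t) + 396)² = ((-2 - 7*(-5)) + 396)² = ((-2 + 35) + 396)² = (33 + 396)² = 429² = 184041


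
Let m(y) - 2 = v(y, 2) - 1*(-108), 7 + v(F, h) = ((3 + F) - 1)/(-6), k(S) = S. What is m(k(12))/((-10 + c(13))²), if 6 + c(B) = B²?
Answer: 302/70227 ≈ 0.0043003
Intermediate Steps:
v(F, h) = -22/3 - F/6 (v(F, h) = -7 + ((3 + F) - 1)/(-6) = -7 + (2 + F)*(-⅙) = -7 + (-⅓ - F/6) = -22/3 - F/6)
c(B) = -6 + B²
m(y) = 308/3 - y/6 (m(y) = 2 + ((-22/3 - y/6) - 1*(-108)) = 2 + ((-22/3 - y/6) + 108) = 2 + (302/3 - y/6) = 308/3 - y/6)
m(k(12))/((-10 + c(13))²) = (308/3 - ⅙*12)/((-10 + (-6 + 13²))²) = (308/3 - 2)/((-10 + (-6 + 169))²) = 302/(3*((-10 + 163)²)) = 302/(3*(153²)) = (302/3)/23409 = (302/3)*(1/23409) = 302/70227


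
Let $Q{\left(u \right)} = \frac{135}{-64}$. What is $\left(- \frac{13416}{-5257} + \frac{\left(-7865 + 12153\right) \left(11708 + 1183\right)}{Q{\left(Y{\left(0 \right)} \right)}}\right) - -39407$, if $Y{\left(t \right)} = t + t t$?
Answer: $- \frac{6189911815453}{236565} \approx -2.6166 \cdot 10^{7}$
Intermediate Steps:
$Y{\left(t \right)} = t + t^{2}$
$Q{\left(u \right)} = - \frac{135}{64}$ ($Q{\left(u \right)} = 135 \left(- \frac{1}{64}\right) = - \frac{135}{64}$)
$\left(- \frac{13416}{-5257} + \frac{\left(-7865 + 12153\right) \left(11708 + 1183\right)}{Q{\left(Y{\left(0 \right)} \right)}}\right) - -39407 = \left(- \frac{13416}{-5257} + \frac{\left(-7865 + 12153\right) \left(11708 + 1183\right)}{- \frac{135}{64}}\right) - -39407 = \left(\left(-13416\right) \left(- \frac{1}{5257}\right) + 4288 \cdot 12891 \left(- \frac{64}{135}\right)\right) + 39407 = \left(\frac{13416}{5257} + 55276608 \left(- \frac{64}{135}\right)\right) + 39407 = \left(\frac{13416}{5257} - \frac{1179234304}{45}\right) + 39407 = - \frac{6199234132408}{236565} + 39407 = - \frac{6189911815453}{236565}$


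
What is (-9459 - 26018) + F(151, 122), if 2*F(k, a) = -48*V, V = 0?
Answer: -35477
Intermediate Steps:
F(k, a) = 0 (F(k, a) = (-48*0)/2 = (½)*0 = 0)
(-9459 - 26018) + F(151, 122) = (-9459 - 26018) + 0 = -35477 + 0 = -35477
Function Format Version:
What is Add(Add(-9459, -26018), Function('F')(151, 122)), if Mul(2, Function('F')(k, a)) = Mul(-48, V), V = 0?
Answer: -35477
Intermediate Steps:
Function('F')(k, a) = 0 (Function('F')(k, a) = Mul(Rational(1, 2), Mul(-48, 0)) = Mul(Rational(1, 2), 0) = 0)
Add(Add(-9459, -26018), Function('F')(151, 122)) = Add(Add(-9459, -26018), 0) = Add(-35477, 0) = -35477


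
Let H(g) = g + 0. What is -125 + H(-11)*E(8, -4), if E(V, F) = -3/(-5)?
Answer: -658/5 ≈ -131.60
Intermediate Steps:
E(V, F) = ⅗ (E(V, F) = -3*(-⅕) = ⅗)
H(g) = g
-125 + H(-11)*E(8, -4) = -125 - 11*⅗ = -125 - 33/5 = -658/5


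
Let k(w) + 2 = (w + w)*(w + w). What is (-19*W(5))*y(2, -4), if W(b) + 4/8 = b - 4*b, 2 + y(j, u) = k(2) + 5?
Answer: 10013/2 ≈ 5006.5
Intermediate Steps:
k(w) = -2 + 4*w² (k(w) = -2 + (w + w)*(w + w) = -2 + (2*w)*(2*w) = -2 + 4*w²)
y(j, u) = 17 (y(j, u) = -2 + ((-2 + 4*2²) + 5) = -2 + ((-2 + 4*4) + 5) = -2 + ((-2 + 16) + 5) = -2 + (14 + 5) = -2 + 19 = 17)
W(b) = -½ - 3*b (W(b) = -½ + (b - 4*b) = -½ - 3*b)
(-19*W(5))*y(2, -4) = -19*(-½ - 3*5)*17 = -19*(-½ - 15)*17 = -19*(-31/2)*17 = (589/2)*17 = 10013/2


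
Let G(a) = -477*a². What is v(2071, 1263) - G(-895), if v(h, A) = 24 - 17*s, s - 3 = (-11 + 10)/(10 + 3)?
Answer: 4967155691/13 ≈ 3.8209e+8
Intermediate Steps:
s = 38/13 (s = 3 + (-11 + 10)/(10 + 3) = 3 - 1/13 = 38/13 ≈ 2.9231)
v(h, A) = -334/13 (v(h, A) = 24 - 17*38/13 = 24 - 646/13 = -334/13)
v(2071, 1263) - G(-895) = -334/13 - (-477)*(-895)² = -334/13 - (-477)*801025 = -334/13 - 1*(-382088925) = -334/13 + 382088925 = 4967155691/13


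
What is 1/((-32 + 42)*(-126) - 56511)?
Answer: -1/57771 ≈ -1.7310e-5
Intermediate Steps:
1/((-32 + 42)*(-126) - 56511) = 1/(10*(-126) - 56511) = 1/(-1260 - 56511) = 1/(-57771) = -1/57771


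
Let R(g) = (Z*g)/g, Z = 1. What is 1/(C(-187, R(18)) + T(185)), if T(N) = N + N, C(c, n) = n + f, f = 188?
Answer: 1/559 ≈ 0.0017889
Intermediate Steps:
R(g) = 1 (R(g) = (1*g)/g = g/g = 1)
C(c, n) = 188 + n (C(c, n) = n + 188 = 188 + n)
T(N) = 2*N
1/(C(-187, R(18)) + T(185)) = 1/((188 + 1) + 2*185) = 1/(189 + 370) = 1/559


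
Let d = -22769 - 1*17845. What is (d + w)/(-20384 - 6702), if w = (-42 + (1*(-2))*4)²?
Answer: 19057/13543 ≈ 1.4071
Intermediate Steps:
w = 2500 (w = (-42 - 2*4)² = (-42 - 8)² = (-50)² = 2500)
d = -40614 (d = -22769 - 17845 = -40614)
(d + w)/(-20384 - 6702) = (-40614 + 2500)/(-20384 - 6702) = -38114/(-27086) = -38114*(-1/27086) = 19057/13543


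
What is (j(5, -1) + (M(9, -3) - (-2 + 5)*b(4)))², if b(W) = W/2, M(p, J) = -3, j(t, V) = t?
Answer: 16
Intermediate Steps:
b(W) = W/2 (b(W) = W*(½) = W/2)
(j(5, -1) + (M(9, -3) - (-2 + 5)*b(4)))² = (5 + (-3 - (-2 + 5)*(½)*4))² = (5 + (-3 - 3*2))² = (5 + (-3 - 1*6))² = (5 + (-3 - 6))² = (5 - 9)² = (-4)² = 16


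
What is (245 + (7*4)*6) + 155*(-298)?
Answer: -45777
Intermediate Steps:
(245 + (7*4)*6) + 155*(-298) = (245 + 28*6) - 46190 = (245 + 168) - 46190 = 413 - 46190 = -45777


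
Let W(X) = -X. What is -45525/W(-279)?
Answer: -15175/93 ≈ -163.17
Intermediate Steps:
-45525/W(-279) = -45525/((-1*(-279))) = -45525/279 = -45525*1/279 = -15175/93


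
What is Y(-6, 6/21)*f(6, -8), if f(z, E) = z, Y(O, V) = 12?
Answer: 72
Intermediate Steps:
Y(-6, 6/21)*f(6, -8) = 12*6 = 72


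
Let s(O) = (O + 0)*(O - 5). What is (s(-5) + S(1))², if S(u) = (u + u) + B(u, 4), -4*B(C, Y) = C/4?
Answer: 690561/256 ≈ 2697.5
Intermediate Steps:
s(O) = O*(-5 + O)
B(C, Y) = -C/16 (B(C, Y) = -C/(4*4) = -C/16)
S(u) = 31*u/16 (S(u) = (u + u) - u/16 = 2*u - u/16 = 31*u/16)
(s(-5) + S(1))² = (-5*(-5 - 5) + (31/16)*1)² = (-5*(-10) + 31/16)² = (50 + 31/16)² = (831/16)² = 690561/256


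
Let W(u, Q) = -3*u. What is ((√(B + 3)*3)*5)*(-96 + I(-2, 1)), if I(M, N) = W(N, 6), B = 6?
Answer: -4455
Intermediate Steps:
I(M, N) = -3*N
((√(B + 3)*3)*5)*(-96 + I(-2, 1)) = ((√(6 + 3)*3)*5)*(-96 - 3*1) = ((√9*3)*5)*(-96 - 3) = ((3*3)*5)*(-99) = (9*5)*(-99) = 45*(-99) = -4455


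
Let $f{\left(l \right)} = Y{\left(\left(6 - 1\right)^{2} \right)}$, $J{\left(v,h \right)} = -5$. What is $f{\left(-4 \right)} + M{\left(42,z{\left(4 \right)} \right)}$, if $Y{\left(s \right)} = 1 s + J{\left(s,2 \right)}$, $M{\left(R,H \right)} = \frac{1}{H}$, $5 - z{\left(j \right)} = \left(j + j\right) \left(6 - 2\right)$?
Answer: $\frac{539}{27} \approx 19.963$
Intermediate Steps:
$z{\left(j \right)} = 5 - 8 j$ ($z{\left(j \right)} = 5 - \left(j + j\right) \left(6 - 2\right) = 5 - 2 j 4 = 5 - 8 j$)
$Y{\left(s \right)} = -5 + s$ ($Y{\left(s \right)} = 1 s - 5 = s - 5 = -5 + s$)
$f{\left(l \right)} = 20$ ($f{\left(l \right)} = -5 + \left(6 - 1\right)^{2} = -5 + 5^{2} = -5 + 25 = 20$)
$f{\left(-4 \right)} + M{\left(42,z{\left(4 \right)} \right)} = 20 + \frac{1}{5 - 32} = 20 + \frac{1}{-27} = 20 - \frac{1}{27} = \frac{539}{27}$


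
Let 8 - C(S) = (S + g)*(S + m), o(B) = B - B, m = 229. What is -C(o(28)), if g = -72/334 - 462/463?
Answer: -22103806/77321 ≈ -285.87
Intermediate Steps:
o(B) = 0
g = -93822/77321 (g = -72*1/334 - 462*1/463 = -36/167 - 462/463 = -93822/77321 ≈ -1.2134)
C(S) = 8 - (229 + S)*(-93822/77321 + S) (C(S) = 8 - (S - 93822/77321)*(S + 229) = 8 - (-93822/77321 + S)*(229 + S) = 8 - (229 + S)*(-93822/77321 + S))
-C(o(28)) = -(22103806/77321 - 1*0**2 - 17612687/77321*0) = -(22103806/77321 - 1*0 + 0) = -(22103806/77321 + 0 + 0) = -1*22103806/77321 = -22103806/77321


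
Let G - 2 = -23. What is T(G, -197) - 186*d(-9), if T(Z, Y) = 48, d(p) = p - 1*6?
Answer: 2838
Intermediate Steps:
G = -21 (G = 2 - 23 = -21)
d(p) = -6 + p (d(p) = p - 6 = -6 + p)
T(G, -197) - 186*d(-9) = 48 - 186*(-6 - 9) = 48 - 186*(-15) = 48 + 2790 = 2838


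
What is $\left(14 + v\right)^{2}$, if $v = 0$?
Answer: $196$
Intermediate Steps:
$\left(14 + v\right)^{2} = \left(14 + 0\right)^{2} = 14^{2} = 196$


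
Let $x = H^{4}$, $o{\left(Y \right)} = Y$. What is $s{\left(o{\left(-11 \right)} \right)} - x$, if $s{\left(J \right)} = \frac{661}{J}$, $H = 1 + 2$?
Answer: $- \frac{1552}{11} \approx -141.09$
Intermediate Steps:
$H = 3$
$x = 81$ ($x = 3^{4} = 81$)
$s{\left(o{\left(-11 \right)} \right)} - x = \frac{661}{-11} - 81 = 661 \left(- \frac{1}{11}\right) - 81 = - \frac{661}{11} - 81 = - \frac{1552}{11}$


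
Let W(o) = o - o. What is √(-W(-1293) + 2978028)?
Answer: 6*√82723 ≈ 1725.7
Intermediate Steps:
W(o) = 0
√(-W(-1293) + 2978028) = √(-1*0 + 2978028) = √(0 + 2978028) = √2978028 = 6*√82723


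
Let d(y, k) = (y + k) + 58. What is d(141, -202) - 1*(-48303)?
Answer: 48300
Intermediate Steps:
d(y, k) = 58 + k + y (d(y, k) = (k + y) + 58 = 58 + k + y)
d(141, -202) - 1*(-48303) = (58 - 202 + 141) - 1*(-48303) = -3 + 48303 = 48300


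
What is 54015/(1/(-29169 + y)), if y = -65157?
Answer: -5095018890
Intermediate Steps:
54015/(1/(-29169 + y)) = 54015/(1/(-29169 - 65157)) = 54015/(1/(-94326)) = 54015/(-1/94326) = 54015*(-94326) = -5095018890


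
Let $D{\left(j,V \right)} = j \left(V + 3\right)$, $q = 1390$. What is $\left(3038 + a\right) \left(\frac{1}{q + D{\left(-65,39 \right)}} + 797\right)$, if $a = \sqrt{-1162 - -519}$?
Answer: $\frac{1622260101}{670} + \frac{1067979 i \sqrt{643}}{1340} \approx 2.4213 \cdot 10^{6} + 20210.0 i$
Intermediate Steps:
$D{\left(j,V \right)} = j \left(3 + V\right)$
$a = i \sqrt{643}$ ($a = \sqrt{-1162 + 519} = \sqrt{-643} = i \sqrt{643} \approx 25.357 i$)
$\left(3038 + a\right) \left(\frac{1}{q + D{\left(-65,39 \right)}} + 797\right) = \left(3038 + i \sqrt{643}\right) \left(\frac{1}{1390 - 65 \left(3 + 39\right)} + 797\right) = \left(3038 + i \sqrt{643}\right) \left(\frac{1}{1390 - 2730} + 797\right) = \left(3038 + i \sqrt{643}\right) \left(\frac{1}{-1340} + 797\right) = \left(3038 + i \sqrt{643}\right) \left(- \frac{1}{1340} + 797\right) = \left(3038 + i \sqrt{643}\right) \frac{1067979}{1340} = \frac{1622260101}{670} + \frac{1067979 i \sqrt{643}}{1340}$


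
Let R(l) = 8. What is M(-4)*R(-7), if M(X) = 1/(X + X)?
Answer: -1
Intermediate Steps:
M(X) = 1/(2*X)
M(-4)*R(-7) = ((½)/(-4))*8 = ((½)*(-¼))*8 = -⅛*8 = -1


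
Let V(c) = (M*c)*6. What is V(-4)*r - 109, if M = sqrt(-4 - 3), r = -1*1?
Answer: -109 + 24*I*sqrt(7) ≈ -109.0 + 63.498*I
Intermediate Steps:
r = -1
M = I*sqrt(7) (M = sqrt(-7) = I*sqrt(7) ≈ 2.6458*I)
V(c) = 6*I*c*sqrt(7) (V(c) = ((I*sqrt(7))*c)*6 = (I*c*sqrt(7))*6 = 6*I*c*sqrt(7))
V(-4)*r - 109 = (6*I*(-4)*sqrt(7))*(-1) - 109 = -24*I*sqrt(7)*(-1) - 109 = 24*I*sqrt(7) - 109 = -109 + 24*I*sqrt(7)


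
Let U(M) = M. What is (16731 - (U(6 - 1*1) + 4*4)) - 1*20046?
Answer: -3336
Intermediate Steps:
(16731 - (U(6 - 1*1) + 4*4)) - 1*20046 = (16731 - ((6 - 1*1) + 4*4)) - 1*20046 = (16731 - ((6 - 1) + 16)) - 20046 = (16731 - (5 + 16)) - 20046 = (16731 - 1*21) - 20046 = (16731 - 21) - 20046 = 16710 - 20046 = -3336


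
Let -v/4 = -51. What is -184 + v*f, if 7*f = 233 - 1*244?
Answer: -3532/7 ≈ -504.57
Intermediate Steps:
v = 204 (v = -4*(-51) = 204)
f = -11/7 (f = (233 - 1*244)/7 = (233 - 244)/7 = (⅐)*(-11) = -11/7 ≈ -1.5714)
-184 + v*f = -184 + 204*(-11/7) = -184 - 2244/7 = -3532/7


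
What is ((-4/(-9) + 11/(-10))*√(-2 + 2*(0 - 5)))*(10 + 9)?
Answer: -1121*I*√3/45 ≈ -43.147*I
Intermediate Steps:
((-4/(-9) + 11/(-10))*√(-2 + 2*(0 - 5)))*(10 + 9) = ((-4*(-⅑) + 11*(-⅒))*√(-2 + 2*(-5)))*19 = ((4/9 - 11/10)*√(-2 - 10))*19 = -59*I*√3/45*19 = -1121*I*√3/45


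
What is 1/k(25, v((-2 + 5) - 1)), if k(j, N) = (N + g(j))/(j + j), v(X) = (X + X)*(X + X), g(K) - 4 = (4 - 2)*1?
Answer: 25/11 ≈ 2.2727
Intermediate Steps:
g(K) = 6 (g(K) = 4 + (4 - 2)*1 = 4 + 2*1 = 4 + 2 = 6)
v(X) = 4*X**2 (v(X) = (2*X)*(2*X) = 4*X**2)
k(j, N) = (6 + N)/(2*j) (k(j, N) = (N + 6)/(j + j) = (6 + N)/((2*j)) = (6 + N)*(1/(2*j)) = (6 + N)/(2*j))
1/k(25, v((-2 + 5) - 1)) = 1/((1/2)*(6 + 4*((-2 + 5) - 1)**2)/25) = 1/((1/2)*(1/25)*(6 + 4*(3 - 1)**2)) = 1/((1/2)*(1/25)*(6 + 4*2**2)) = 1/((1/2)*(1/25)*(6 + 4*4)) = 1/((1/2)*(1/25)*(6 + 16)) = 1/((1/2)*(1/25)*22) = 1/(11/25) = 25/11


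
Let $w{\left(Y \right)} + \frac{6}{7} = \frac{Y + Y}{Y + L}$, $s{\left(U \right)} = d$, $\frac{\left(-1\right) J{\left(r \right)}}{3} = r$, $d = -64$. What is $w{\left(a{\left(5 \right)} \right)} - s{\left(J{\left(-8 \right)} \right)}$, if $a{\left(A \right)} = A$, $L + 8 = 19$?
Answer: $\frac{3571}{56} \approx 63.768$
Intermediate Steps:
$L = 11$ ($L = -8 + 19 = 11$)
$J{\left(r \right)} = - 3 r$
$s{\left(U \right)} = -64$
$w{\left(Y \right)} = - \frac{6}{7} + \frac{2 Y}{11 + Y}$ ($w{\left(Y \right)} = - \frac{6}{7} + \frac{Y + Y}{Y + 11} = - \frac{6}{7} + \frac{2 Y}{11 + Y}$)
$w{\left(a{\left(5 \right)} \right)} - s{\left(J{\left(-8 \right)} \right)} = \frac{2 \left(-33 + 4 \cdot 5\right)}{7 \left(11 + 5\right)} - -64 = \frac{2 \left(-33 + 20\right)}{7 \cdot 16} + 64 = \frac{2}{7} \cdot \frac{1}{16} \left(-13\right) + 64 = - \frac{13}{56} + 64 = \frac{3571}{56}$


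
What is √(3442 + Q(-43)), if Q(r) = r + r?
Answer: 2*√839 ≈ 57.931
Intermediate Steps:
Q(r) = 2*r
√(3442 + Q(-43)) = √(3442 + 2*(-43)) = √(3442 - 86) = √3356 = 2*√839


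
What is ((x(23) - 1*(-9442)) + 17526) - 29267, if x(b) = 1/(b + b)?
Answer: -105753/46 ≈ -2299.0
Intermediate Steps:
x(b) = 1/(2*b)
((x(23) - 1*(-9442)) + 17526) - 29267 = (((1/2)/23 - 1*(-9442)) + 17526) - 29267 = (((1/2)*(1/23) + 9442) + 17526) - 29267 = ((1/46 + 9442) + 17526) - 29267 = (434333/46 + 17526) - 29267 = 1240529/46 - 29267 = -105753/46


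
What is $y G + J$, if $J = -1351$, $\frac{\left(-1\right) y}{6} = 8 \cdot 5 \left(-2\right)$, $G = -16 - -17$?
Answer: $-871$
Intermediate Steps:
$G = 1$ ($G = -16 + 17 = 1$)
$y = 480$ ($y = - 6 \cdot 8 \cdot 5 \left(-2\right) = - 6 \cdot 40 \left(-2\right) = \left(-6\right) \left(-80\right) = 480$)
$y G + J = 480 \cdot 1 - 1351 = 480 - 1351 = -871$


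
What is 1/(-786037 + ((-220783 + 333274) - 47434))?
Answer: -1/720980 ≈ -1.3870e-6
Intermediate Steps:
1/(-786037 + ((-220783 + 333274) - 47434)) = 1/(-786037 + (112491 - 47434)) = 1/(-786037 + 65057) = 1/(-720980) = -1/720980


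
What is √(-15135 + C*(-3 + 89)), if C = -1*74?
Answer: I*√21499 ≈ 146.63*I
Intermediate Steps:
C = -74
√(-15135 + C*(-3 + 89)) = √(-15135 - 74*(-3 + 89)) = √(-15135 - 74*86) = √(-15135 - 6364) = √(-21499) = I*√21499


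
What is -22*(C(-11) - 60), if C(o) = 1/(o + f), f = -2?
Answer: 17182/13 ≈ 1321.7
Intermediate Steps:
C(o) = 1/(-2 + o) (C(o) = 1/(o - 2) = 1/(-2 + o))
-22*(C(-11) - 60) = -22*(1/(-2 - 11) - 60) = -22*(1/(-13) - 60) = -22*(-1/13 - 60) = -22*(-781/13) = 17182/13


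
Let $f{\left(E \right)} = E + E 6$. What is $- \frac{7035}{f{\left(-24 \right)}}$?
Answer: $\frac{335}{8} \approx 41.875$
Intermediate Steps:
$f{\left(E \right)} = 7 E$ ($f{\left(E \right)} = E + 6 E = 7 E$)
$- \frac{7035}{f{\left(-24 \right)}} = - \frac{7035}{7 \left(-24\right)} = - \frac{7035}{-168} = \left(-7035\right) \left(- \frac{1}{168}\right) = \frac{335}{8}$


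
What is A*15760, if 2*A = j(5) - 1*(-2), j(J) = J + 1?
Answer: 63040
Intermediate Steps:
j(J) = 1 + J
A = 4 (A = ((1 + 5) - 1*(-2))/2 = (6 + 2)/2 = (½)*8 = 4)
A*15760 = 4*15760 = 63040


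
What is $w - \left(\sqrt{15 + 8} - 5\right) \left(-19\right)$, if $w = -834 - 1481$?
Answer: $-2410 + 19 \sqrt{23} \approx -2318.9$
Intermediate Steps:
$w = -2315$
$w - \left(\sqrt{15 + 8} - 5\right) \left(-19\right) = -2315 - \left(\sqrt{15 + 8} - 5\right) \left(-19\right) = -2315 - \left(\sqrt{23} - 5\right) \left(-19\right) = -2315 - \left(-5 + \sqrt{23}\right) \left(-19\right) = -2315 - \left(95 - 19 \sqrt{23}\right) = -2410 + 19 \sqrt{23}$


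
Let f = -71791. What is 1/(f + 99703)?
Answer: 1/27912 ≈ 3.5827e-5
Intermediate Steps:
1/(f + 99703) = 1/(-71791 + 99703) = 1/27912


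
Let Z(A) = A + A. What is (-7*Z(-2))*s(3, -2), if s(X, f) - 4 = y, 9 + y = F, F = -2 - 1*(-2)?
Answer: -140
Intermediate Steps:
Z(A) = 2*A
F = 0 (F = -2 + 2 = 0)
y = -9 (y = -9 + 0 = -9)
s(X, f) = -5 (s(X, f) = 4 - 9 = -5)
(-7*Z(-2))*s(3, -2) = -14*(-2)*(-5) = -7*(-4)*(-5) = 28*(-5) = -140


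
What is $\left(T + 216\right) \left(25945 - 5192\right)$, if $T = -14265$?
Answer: $-291558897$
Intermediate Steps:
$\left(T + 216\right) \left(25945 - 5192\right) = \left(-14265 + 216\right) \left(25945 - 5192\right) = \left(-14049\right) 20753 = -291558897$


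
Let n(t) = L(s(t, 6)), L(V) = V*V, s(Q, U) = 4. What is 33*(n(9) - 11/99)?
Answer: 1573/3 ≈ 524.33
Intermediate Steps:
L(V) = V**2
n(t) = 16 (n(t) = 4**2 = 16)
33*(n(9) - 11/99) = 33*(16 - 11/99) = 33*(16 - 11*1/99) = 33*(16 - 1/9) = 33*(143/9) = 1573/3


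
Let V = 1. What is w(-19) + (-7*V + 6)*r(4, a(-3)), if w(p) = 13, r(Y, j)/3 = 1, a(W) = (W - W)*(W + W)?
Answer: 10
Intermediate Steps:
a(W) = 0 (a(W) = 0*(2*W) = 0)
r(Y, j) = 3 (r(Y, j) = 3*1 = 3)
w(-19) + (-7*V + 6)*r(4, a(-3)) = 13 + (-7*1 + 6)*3 = 13 + (-7 + 6)*3 = 13 - 1*3 = 13 - 3 = 10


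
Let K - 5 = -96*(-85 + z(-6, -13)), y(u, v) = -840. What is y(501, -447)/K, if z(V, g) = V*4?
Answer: -840/10469 ≈ -0.080237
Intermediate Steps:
z(V, g) = 4*V
K = 10469 (K = 5 - 96*(-85 + 4*(-6)) = 5 - 96*(-85 - 24) = 5 - 96*(-109) = 5 + 10464 = 10469)
y(501, -447)/K = -840/10469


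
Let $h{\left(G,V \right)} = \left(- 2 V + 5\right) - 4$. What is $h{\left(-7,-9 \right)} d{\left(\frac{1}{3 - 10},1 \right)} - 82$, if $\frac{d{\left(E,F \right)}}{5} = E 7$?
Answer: $-177$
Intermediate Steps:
$d{\left(E,F \right)} = 35 E$ ($d{\left(E,F \right)} = 5 E 7 = 5 \cdot 7 E = 35 E$)
$h{\left(G,V \right)} = 1 - 2 V$ ($h{\left(G,V \right)} = \left(5 - 2 V\right) - 4 = 1 - 2 V$)
$h{\left(-7,-9 \right)} d{\left(\frac{1}{3 - 10},1 \right)} - 82 = \left(1 - -18\right) \frac{35}{3 - 10} - 82 = \left(1 + 18\right) \frac{35}{-7} - 82 = 19 \cdot 35 \left(- \frac{1}{7}\right) - 82 = 19 \left(-5\right) - 82 = -95 - 82 = -177$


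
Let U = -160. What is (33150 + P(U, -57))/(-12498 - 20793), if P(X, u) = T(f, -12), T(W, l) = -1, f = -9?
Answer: -33149/33291 ≈ -0.99573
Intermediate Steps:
P(X, u) = -1
(33150 + P(U, -57))/(-12498 - 20793) = (33150 - 1)/(-12498 - 20793) = 33149/(-33291) = 33149*(-1/33291) = -33149/33291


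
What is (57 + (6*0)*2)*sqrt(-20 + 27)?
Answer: 57*sqrt(7) ≈ 150.81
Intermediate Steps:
(57 + (6*0)*2)*sqrt(-20 + 27) = (57 + 0*2)*sqrt(7) = (57 + 0)*sqrt(7) = 57*sqrt(7)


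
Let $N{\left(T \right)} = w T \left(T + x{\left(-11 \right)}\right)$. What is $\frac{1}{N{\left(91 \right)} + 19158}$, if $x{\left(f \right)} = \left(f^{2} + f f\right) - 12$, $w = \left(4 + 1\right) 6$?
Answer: $\frac{1}{895488} \approx 1.1167 \cdot 10^{-6}$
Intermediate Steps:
$w = 30$ ($w = 5 \cdot 6 = 30$)
$x{\left(f \right)} = -12 + 2 f^{2}$ ($x{\left(f \right)} = \left(f^{2} + f^{2}\right) - 12 = 2 f^{2} - 12 = -12 + 2 f^{2}$)
$N{\left(T \right)} = 30 T \left(230 + T\right)$ ($N{\left(T \right)} = 30 T \left(T - \left(12 - 2 \left(-11\right)^{2}\right)\right) = 30 T \left(T + \left(-12 + 2 \cdot 121\right)\right) = 30 T \left(T + \left(-12 + 242\right)\right) = 30 T \left(T + 230\right) = 30 T \left(230 + T\right)$)
$\frac{1}{N{\left(91 \right)} + 19158} = \frac{1}{30 \cdot 91 \left(230 + 91\right) + 19158} = \frac{1}{30 \cdot 91 \cdot 321 + 19158} = \frac{1}{876330 + 19158} = \frac{1}{895488}$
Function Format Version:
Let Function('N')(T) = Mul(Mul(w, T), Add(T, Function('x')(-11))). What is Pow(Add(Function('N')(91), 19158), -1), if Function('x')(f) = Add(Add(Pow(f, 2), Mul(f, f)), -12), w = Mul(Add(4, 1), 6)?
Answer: Rational(1, 895488) ≈ 1.1167e-6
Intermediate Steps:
w = 30 (w = Mul(5, 6) = 30)
Function('x')(f) = Add(-12, Mul(2, Pow(f, 2))) (Function('x')(f) = Add(Add(Pow(f, 2), Pow(f, 2)), -12) = Add(Mul(2, Pow(f, 2)), -12) = Add(-12, Mul(2, Pow(f, 2))))
Function('N')(T) = Mul(30, T, Add(230, T)) (Function('N')(T) = Mul(Mul(30, T), Add(T, Add(-12, Mul(2, Pow(-11, 2))))) = Mul(Mul(30, T), Add(T, Add(-12, Mul(2, 121)))) = Mul(Mul(30, T), Add(T, Add(-12, 242))) = Mul(Mul(30, T), Add(T, 230)) = Mul(Mul(30, T), Add(230, T)) = Mul(30, T, Add(230, T)))
Pow(Add(Function('N')(91), 19158), -1) = Pow(Add(Mul(30, 91, Add(230, 91)), 19158), -1) = Pow(Add(Mul(30, 91, 321), 19158), -1) = Pow(Add(876330, 19158), -1) = Pow(895488, -1) = Rational(1, 895488)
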